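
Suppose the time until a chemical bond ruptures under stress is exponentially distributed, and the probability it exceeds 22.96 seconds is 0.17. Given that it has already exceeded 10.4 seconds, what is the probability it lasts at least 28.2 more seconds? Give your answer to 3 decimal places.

0.113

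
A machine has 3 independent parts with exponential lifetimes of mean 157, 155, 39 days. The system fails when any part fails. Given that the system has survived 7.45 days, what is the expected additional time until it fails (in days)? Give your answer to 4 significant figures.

First-failure rate Σλ = 1/157 + 1/155 + 1/39 = 0.0384621.
By memorylessness the expected residual is 1/Σλ = 25.9996 days, regardless of the 7.45 already elapsed.

26.00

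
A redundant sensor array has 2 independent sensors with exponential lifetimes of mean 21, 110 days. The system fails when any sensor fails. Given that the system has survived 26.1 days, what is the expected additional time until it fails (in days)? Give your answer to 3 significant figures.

First-failure rate Σλ = 1/21 + 1/110 = 0.05671.
By memorylessness the expected residual is 1/Σλ = 17.6336 days, regardless of the 26.1 already elapsed.

17.6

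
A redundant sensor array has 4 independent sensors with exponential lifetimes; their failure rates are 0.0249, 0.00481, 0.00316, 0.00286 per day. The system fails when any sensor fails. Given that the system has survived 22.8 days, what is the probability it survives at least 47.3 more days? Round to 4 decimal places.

Time to first failure ~ Exp(Σλ) with Σλ = 0.03573.
By memorylessness, P(T > 22.8+47.3 | T > 22.8) = P(T > 47.3) = e^(−0.03573·47.3) ≈ 0.1845.

0.1845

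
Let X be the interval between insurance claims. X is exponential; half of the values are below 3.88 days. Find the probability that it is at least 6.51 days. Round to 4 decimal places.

0.3126

For an exponential, median = ln(2)/λ, so λ = ln 2 / 3.88 = 0.178646 per day.
P(X > 6.51) = e^(−λ·6.51) = e^(−1.163) ≈ 0.3126.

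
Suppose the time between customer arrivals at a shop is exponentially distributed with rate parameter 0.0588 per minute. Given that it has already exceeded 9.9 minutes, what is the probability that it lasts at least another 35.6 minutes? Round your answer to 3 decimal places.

The exponential is memoryless, so the remaining time is again Exp(λ): the condition X > 9.9 is irrelevant.
P(X > 35.6) = e^(−2.0933) ≈ 0.123.

0.123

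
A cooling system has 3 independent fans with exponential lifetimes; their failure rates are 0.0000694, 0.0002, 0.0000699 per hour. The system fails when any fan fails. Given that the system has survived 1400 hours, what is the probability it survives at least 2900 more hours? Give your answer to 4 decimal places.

0.3738

Time to first failure ~ Exp(Σλ) with Σλ = 0.0003393.
By memorylessness, P(T > 1400+2900 | T > 1400) = P(T > 2900) = e^(−0.0003393·2900) ≈ 0.3738.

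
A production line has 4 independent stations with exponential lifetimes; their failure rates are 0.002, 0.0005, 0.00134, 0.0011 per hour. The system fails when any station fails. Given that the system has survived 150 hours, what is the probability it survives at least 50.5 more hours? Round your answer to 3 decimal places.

Time to first failure ~ Exp(Σλ) with Σλ = 0.00494.
By memorylessness, P(T > 150+50.5 | T > 150) = P(T > 50.5) = e^(−0.00494·50.5) ≈ 0.779.

0.779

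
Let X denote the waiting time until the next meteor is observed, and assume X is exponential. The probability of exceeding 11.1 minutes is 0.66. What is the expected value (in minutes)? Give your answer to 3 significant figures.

26.7

e^(−λ·11.1) = 0.66 ⇒ λ = −ln(0.66)/11.1 = 0.0374338.
Mean = 1/λ = 26.7138 minutes.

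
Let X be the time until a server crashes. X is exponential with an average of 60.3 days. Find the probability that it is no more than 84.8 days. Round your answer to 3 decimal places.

The rate is λ = 1/60.3 = 0.0165837 per day.
P(X ≤ 84.8) = 1 − e^(−λ·84.8) = 1 − e^(−1.4063) ≈ 0.755.

0.755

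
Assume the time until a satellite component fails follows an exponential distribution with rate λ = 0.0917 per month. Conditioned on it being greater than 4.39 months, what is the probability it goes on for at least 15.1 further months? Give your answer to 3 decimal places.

The exponential is memoryless, so the remaining time is again Exp(λ): the condition X > 4.39 is irrelevant.
P(X > 15.1) = e^(−1.3847) ≈ 0.250.

0.250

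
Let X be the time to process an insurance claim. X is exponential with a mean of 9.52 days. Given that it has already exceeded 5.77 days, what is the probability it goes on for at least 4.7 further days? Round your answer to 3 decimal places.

0.610

The rate is λ = 1/9.52 = 0.105042 per day.
P(X > s+t | X > s) = e^(−λ(s+t))/e^(−λs) = e^(−λt), independent of s = 5.77.
P(X > 4.7) = e^(−0.4937) ≈ 0.610.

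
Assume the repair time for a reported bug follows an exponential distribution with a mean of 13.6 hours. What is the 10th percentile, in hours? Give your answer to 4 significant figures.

The rate is λ = 1/13.6 = 0.0735294 per hour.
Set 1 − e^(−λt) = 0.1, so t = −ln(0.9)/λ = 0.10536/0.0735294 ≈ 1.4329 hours.

1.433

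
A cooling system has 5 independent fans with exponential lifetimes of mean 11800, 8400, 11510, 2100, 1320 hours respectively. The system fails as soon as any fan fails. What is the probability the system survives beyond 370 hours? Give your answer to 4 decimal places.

0.5689

The first failure time is exponential with rate Σλ_i = 1/11800 + 1/8400 + 1/11510 + 1/2100 + 1/1320 = 0.00152444 per hour.
P(min > 370) = e^(−0.00152444·370) = e^(−0.56404) ≈ 0.5689.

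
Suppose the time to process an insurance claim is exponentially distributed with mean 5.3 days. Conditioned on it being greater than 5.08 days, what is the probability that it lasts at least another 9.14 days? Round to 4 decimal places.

The rate is λ = 1/5.3 = 0.188679 per day.
By the memoryless property, P(X > 5.08+9.14 | X > 5.08) = P(X > 9.14).
P(X > 9.14) = e^(−1.7245) ≈ 0.1783.

0.1783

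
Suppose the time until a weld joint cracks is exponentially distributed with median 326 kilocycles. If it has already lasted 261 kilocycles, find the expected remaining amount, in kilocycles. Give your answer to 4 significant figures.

For an exponential, median = ln(2)/λ, so λ = ln 2 / 326 = 0.00212622 per kilocycle.
By memorylessness, the remaining amount past any threshold is again Exp(λ) with mean 1/λ = 470.319 kilocycles.

470.3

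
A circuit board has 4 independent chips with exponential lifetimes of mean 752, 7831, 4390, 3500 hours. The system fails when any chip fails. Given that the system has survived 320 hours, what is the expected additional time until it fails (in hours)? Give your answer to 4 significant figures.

First-failure rate Σλ = 1/752 + 1/7831 + 1/4390 + 1/3500 = 0.00197099.
By memorylessness the expected residual is 1/Σλ = 507.359 hours, regardless of the 320 already elapsed.

507.4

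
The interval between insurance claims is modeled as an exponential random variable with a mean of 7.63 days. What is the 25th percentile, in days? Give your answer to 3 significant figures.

2.20

The rate is λ = 1/7.63 = 0.131062 per day.
Set 1 − e^(−λt) = 0.25, so t = −ln(0.75)/λ = 0.28768/0.131062 ≈ 2.19501 days.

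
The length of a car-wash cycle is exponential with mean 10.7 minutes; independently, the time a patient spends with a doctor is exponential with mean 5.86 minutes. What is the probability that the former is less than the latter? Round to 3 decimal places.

0.354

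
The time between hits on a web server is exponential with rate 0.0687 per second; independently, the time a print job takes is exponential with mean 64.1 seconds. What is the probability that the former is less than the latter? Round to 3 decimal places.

0.815

λ_1 = 0.0687, λ_2 = 1/64.1 = 0.0156006.
For independent exponentials, P(the former < the latter) = λ_1/(λ_1+λ_2) = 0.0687/0.0843006 ≈ 0.815.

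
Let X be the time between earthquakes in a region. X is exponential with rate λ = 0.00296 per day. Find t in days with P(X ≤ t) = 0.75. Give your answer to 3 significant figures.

Set 1 − e^(−λt) = 0.75, so t = −ln(0.25)/λ = 1.3863/0.00296 ≈ 468.343 days.

468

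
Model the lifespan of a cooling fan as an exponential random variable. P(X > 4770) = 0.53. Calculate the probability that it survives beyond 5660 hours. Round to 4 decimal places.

0.4708

e^(−λ·4770) = 0.53 ⇒ λ = −ln(0.53)/4770 = 0.000133098.
P(X > 5660) = e^(−0.000133098·5660) = e^(−0.75334) ≈ 0.4708.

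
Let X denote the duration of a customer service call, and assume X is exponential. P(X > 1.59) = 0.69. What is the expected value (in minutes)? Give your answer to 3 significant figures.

4.28

e^(−λ·1.59) = 0.69 ⇒ λ = −ln(0.69)/1.59 = 0.233373.
Mean = 1/λ = 4.28498 minutes.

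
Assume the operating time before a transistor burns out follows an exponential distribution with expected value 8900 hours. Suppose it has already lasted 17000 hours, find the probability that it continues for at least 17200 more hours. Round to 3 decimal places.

The rate is λ = 1/8900 = 0.00011236 per hour.
P(X > s+t | X > s) = e^(−λ(s+t))/e^(−λs) = e^(−λt), independent of s = 17000.
P(X > 17200) = e^(−1.9326) ≈ 0.145.

0.145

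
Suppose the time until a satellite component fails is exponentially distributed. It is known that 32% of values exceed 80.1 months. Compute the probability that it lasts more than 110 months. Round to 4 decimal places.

0.2091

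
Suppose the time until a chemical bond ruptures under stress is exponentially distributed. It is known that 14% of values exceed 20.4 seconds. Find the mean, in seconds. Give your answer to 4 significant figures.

e^(−λ·20.4) = 0.14 ⇒ λ = −ln(0.14)/20.4 = 0.0963781.
Mean = 1/λ = 10.3758 seconds.

10.38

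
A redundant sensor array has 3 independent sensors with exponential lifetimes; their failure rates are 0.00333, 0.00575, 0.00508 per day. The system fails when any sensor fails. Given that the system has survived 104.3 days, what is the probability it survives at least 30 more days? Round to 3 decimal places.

0.654

Time to first failure ~ Exp(Σλ) with Σλ = 0.01416.
By memorylessness, P(T > 104.3+30 | T > 104.3) = P(T > 30) = e^(−0.01416·30) ≈ 0.654.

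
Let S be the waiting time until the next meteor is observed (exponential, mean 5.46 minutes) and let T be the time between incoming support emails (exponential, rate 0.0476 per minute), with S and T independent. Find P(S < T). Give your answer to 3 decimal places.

0.794

λ_1 = 1/5.46 = 0.18315, λ_2 = 0.0476.
For independent exponentials, P(S < T) = λ_1/(λ_1+λ_2) = 0.18315/0.23075 ≈ 0.794.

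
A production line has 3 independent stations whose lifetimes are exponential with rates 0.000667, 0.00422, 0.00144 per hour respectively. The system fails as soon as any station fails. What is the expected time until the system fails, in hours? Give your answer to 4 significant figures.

158.1

The time to first failure is exponential with rate Σλ = 0.000667 + 0.00422 + 0.00144 = 0.006327.
E[min] = 1/Σλ = 1/0.006327 = 158.053 hours.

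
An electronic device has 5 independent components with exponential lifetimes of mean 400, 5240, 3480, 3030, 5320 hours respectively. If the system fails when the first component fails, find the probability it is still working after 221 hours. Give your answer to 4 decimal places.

The first failure time is exponential with rate Σλ_i = 1/400 + 1/5240 + 1/3480 + 1/3030 + 1/5320 = 0.0034962 per hour.
P(min > 221) = e^(−0.0034962·221) = e^(−0.77266) ≈ 0.4618.

0.4618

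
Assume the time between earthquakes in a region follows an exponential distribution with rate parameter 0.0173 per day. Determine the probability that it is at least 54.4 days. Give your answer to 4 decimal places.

0.3902

P(X > 54.4) = e^(−λ·54.4) = e^(−0.94112) ≈ 0.3902.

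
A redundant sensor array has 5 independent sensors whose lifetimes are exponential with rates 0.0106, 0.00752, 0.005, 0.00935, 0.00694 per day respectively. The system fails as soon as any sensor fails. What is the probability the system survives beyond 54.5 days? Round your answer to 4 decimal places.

0.1167

The time to first failure is exponential with rate Σλ = 0.0106 + 0.00752 + 0.005 + 0.00935 + 0.00694 = 0.03941.
P(min > 54.5) = e^(−0.03941·54.5) = e^(−2.1478) ≈ 0.1167.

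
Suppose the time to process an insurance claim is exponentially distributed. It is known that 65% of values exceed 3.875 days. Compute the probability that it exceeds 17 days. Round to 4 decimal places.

0.1511

e^(−λ·3.875) = 0.65 ⇒ λ = −ln(0.65)/3.875 = 0.11117.
P(X > 17) = e^(−0.11117·17) = e^(−1.8899) ≈ 0.1511.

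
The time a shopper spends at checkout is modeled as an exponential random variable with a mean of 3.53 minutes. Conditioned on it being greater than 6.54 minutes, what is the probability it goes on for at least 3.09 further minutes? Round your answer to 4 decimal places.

The rate is λ = 1/3.53 = 0.283286 per minute.
P(X > s+t | X > s) = e^(−λ(s+t))/e^(−λs) = e^(−λt), independent of s = 6.54.
P(X > 3.09) = e^(−0.87535) ≈ 0.4167.

0.4167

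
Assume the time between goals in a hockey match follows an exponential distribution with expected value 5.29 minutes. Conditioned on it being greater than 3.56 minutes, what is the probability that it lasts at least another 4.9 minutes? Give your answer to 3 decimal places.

0.396

The rate is λ = 1/5.29 = 0.189036 per minute.
P(X > s+t | X > s) = e^(−λ(s+t))/e^(−λs) = e^(−λt), independent of s = 3.56.
P(X > 4.9) = e^(−0.92628) ≈ 0.396.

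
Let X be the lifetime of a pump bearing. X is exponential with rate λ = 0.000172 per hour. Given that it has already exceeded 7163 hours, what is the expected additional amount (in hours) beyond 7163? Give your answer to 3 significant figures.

5810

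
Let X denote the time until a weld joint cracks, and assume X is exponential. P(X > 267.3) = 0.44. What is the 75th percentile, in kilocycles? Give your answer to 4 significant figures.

451.4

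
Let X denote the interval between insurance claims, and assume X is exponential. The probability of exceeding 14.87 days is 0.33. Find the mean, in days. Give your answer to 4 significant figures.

13.41

e^(−λ·14.87) = 0.33 ⇒ λ = −ln(0.33)/14.87 = 0.074557.
Mean = 1/λ = 13.4126 days.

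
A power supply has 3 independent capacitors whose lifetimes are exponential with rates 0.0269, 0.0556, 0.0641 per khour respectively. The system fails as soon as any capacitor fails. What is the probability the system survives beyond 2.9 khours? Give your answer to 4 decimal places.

0.6537

The time to first failure is exponential with rate Σλ = 0.0269 + 0.0556 + 0.0641 = 0.1466.
P(min > 2.9) = e^(−0.1466·2.9) = e^(−0.42514) ≈ 0.6537.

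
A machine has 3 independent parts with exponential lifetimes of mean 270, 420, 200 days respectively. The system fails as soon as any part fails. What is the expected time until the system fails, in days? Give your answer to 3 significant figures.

The first failure time is exponential with rate Σλ_i = 1/270 + 1/420 + 1/200 = 0.0110847 per day.
E[min] = 1/Σλ = 1/0.0110847 = 90.2148 days.

90.2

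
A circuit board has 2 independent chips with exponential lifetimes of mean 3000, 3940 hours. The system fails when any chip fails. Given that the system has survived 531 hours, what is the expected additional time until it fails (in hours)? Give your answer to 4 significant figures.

First-failure rate Σλ = 1/3000 + 1/3940 = 0.00058714.
By memorylessness the expected residual is 1/Σλ = 1703.17 hours, regardless of the 531 already elapsed.

1703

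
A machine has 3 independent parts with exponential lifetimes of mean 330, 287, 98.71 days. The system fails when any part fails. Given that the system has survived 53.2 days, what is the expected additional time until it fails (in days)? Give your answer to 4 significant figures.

First-failure rate Σλ = 1/330 + 1/287 + 1/98.71 = 0.0166453.
By memorylessness the expected residual is 1/Σλ = 60.077 days, regardless of the 53.2 already elapsed.

60.08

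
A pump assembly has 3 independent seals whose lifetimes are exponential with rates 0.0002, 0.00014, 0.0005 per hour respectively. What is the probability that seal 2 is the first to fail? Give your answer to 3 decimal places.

0.167

The time to first failure is exponential with rate Σλ = 0.0002 + 0.00014 + 0.0005 = 0.00084.
P(seal 2 first) = λ_2/Σλ = 0.00014/0.00084 ≈ 0.167.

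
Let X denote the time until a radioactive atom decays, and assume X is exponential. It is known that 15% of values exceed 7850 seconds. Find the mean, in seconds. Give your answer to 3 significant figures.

e^(−λ·7850) = 0.15 ⇒ λ = −ln(0.15)/7850 = 0.000241671.
Mean = 1/λ = 4137.85 seconds.

4140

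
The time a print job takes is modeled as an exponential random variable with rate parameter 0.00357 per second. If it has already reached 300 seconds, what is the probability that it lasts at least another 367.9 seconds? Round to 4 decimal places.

By the memoryless property, P(X > 300+367.9 | X > 300) = P(X > 367.9).
P(X > 367.9) = e^(−1.3134) ≈ 0.2689.

0.2689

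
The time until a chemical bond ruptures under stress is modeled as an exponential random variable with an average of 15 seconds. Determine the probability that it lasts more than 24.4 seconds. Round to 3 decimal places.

0.197

The rate is λ = 1/15 = 0.0666667 per second.
P(X > 24.4) = e^(−λ·24.4) = e^(−1.6267) ≈ 0.197.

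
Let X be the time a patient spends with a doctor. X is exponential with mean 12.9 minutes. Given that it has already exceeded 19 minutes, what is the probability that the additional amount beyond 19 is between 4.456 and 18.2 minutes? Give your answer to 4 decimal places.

0.4640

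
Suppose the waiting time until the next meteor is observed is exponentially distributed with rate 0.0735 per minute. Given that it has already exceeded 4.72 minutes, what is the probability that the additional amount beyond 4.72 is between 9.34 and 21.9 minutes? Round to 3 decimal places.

0.303

Memoryless: the residual past 4.72 is again Exp(λ).
P(9.34 < residual < 21.9) = e^(−λ·9.34) − e^(−λ·21.9) = 0.50334 − 0.19996 ≈ 0.303.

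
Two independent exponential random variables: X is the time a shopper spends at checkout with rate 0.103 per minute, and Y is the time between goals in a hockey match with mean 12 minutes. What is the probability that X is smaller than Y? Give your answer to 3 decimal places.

λ_1 = 0.103, λ_2 = 1/12 = 0.0833333.
For independent exponentials, P(X < Y) = λ_1/(λ_1+λ_2) = 0.103/0.186333 ≈ 0.553.

0.553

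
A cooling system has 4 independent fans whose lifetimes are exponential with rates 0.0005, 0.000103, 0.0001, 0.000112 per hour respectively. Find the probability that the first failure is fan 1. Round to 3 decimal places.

The time to first failure is exponential with rate Σλ = 0.0005 + 0.000103 + 0.0001 + 0.000112 = 0.000815.
P(fan 1 first) = λ_1/Σλ = 0.0005/0.000815 ≈ 0.613.

0.613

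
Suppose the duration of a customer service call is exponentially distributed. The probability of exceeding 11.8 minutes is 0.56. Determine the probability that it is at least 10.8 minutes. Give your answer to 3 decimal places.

e^(−λ·11.8) = 0.56 ⇒ λ = −ln(0.56)/11.8 = 0.0491372.
P(X > 10.8) = e^(−0.0491372·10.8) = e^(−0.53068) ≈ 0.588.

0.588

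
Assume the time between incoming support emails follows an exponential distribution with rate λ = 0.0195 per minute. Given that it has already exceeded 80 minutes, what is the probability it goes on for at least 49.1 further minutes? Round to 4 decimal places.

P(X > s+t | X > s) = e^(−λ(s+t))/e^(−λs) = e^(−λt), independent of s = 80.
P(X > 49.1) = e^(−0.95745) ≈ 0.3839.

0.3839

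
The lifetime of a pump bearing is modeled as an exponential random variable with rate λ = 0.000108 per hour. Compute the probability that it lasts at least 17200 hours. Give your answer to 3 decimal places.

0.156

P(X > 17200) = e^(−λ·17200) = e^(−1.8576) ≈ 0.156.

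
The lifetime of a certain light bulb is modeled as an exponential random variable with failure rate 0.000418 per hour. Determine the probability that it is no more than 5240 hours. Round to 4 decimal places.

P(X ≤ 5240) = 1 − e^(−λ·5240) = 1 − e^(−2.1903) ≈ 0.8881.

0.8881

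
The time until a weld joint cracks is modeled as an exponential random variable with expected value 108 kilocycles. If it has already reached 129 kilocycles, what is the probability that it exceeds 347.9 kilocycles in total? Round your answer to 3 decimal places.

0.132

The rate is λ = 1/108 = 0.00925926 per kilocycle.
By the memoryless property, P(X > 129+218.9 | X > 129) = P(X > 218.9).
P(X > 218.9) = e^(−2.0269) ≈ 0.132.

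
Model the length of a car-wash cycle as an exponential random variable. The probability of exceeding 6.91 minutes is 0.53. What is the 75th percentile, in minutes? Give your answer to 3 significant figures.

e^(−λ·6.91) = 0.53 ⇒ λ = −ln(0.53)/6.91 = 0.0918782.
75th percentile: 1 − e^(−λt) = 0.75, t = −ln(0.25)/λ = 15.0884 minutes.

15.1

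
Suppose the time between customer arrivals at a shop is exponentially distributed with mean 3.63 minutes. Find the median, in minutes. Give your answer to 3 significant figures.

2.52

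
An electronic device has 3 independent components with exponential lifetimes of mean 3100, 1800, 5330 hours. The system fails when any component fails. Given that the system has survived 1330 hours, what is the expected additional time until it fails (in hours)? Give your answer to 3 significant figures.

938

First-failure rate Σλ = 1/3100 + 1/1800 + 1/5330 = 0.00106575.
By memorylessness the expected residual is 1/Σλ = 938.303 hours, regardless of the 1330 already elapsed.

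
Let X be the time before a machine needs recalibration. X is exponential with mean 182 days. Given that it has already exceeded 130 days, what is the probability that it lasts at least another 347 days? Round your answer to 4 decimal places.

0.1486

The rate is λ = 1/182 = 0.00549451 per day.
The exponential is memoryless, so the remaining time is again Exp(λ): the condition X > 130 is irrelevant.
P(X > 347) = e^(−1.9066) ≈ 0.1486.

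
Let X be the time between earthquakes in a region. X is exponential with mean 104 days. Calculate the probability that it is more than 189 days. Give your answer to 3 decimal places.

0.162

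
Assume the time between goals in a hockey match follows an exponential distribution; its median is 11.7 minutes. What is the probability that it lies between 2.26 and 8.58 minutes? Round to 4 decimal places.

For an exponential, median = ln(2)/λ, so λ = ln 2 / 11.7 = 0.0592433 per minute.
P(2.26 < X < 8.58) = e^(−λ·2.26) − e^(−λ·8.58) = 0.87469 − 0.60151 ≈ 0.2732.

0.2732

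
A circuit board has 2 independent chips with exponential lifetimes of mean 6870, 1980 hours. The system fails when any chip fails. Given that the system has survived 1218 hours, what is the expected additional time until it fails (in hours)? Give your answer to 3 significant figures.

1540

First-failure rate Σλ = 1/6870 + 1/1980 = 0.000650611.
By memorylessness the expected residual is 1/Σλ = 1537.02 hours, regardless of the 1218 already elapsed.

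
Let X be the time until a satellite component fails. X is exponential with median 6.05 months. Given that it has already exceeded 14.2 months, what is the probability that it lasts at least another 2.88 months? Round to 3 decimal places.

0.719

For an exponential, median = ln(2)/λ, so λ = ln 2 / 6.05 = 0.11457 per month.
The exponential is memoryless, so the remaining time is again Exp(λ): the condition X > 14.2 is irrelevant.
P(X > 2.88) = e^(−0.32996) ≈ 0.719.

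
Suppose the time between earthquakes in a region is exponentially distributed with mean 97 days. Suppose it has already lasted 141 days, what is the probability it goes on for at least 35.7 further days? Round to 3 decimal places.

The rate is λ = 1/97 = 0.0103093 per day.
By the memoryless property, P(X > 141+35.7 | X > 141) = P(X > 35.7).
P(X > 35.7) = e^(−0.36804) ≈ 0.692.

0.692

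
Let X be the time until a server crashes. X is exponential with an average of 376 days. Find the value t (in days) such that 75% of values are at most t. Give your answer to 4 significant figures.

521.2

The rate is λ = 1/376 = 0.00265957 per day.
Set 1 − e^(−λt) = 0.75, so t = −ln(0.25)/λ = 1.3863/0.00265957 ≈ 521.247 days.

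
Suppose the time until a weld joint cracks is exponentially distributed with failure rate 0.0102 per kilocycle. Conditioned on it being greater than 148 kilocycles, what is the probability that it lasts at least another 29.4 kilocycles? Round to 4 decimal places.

0.7409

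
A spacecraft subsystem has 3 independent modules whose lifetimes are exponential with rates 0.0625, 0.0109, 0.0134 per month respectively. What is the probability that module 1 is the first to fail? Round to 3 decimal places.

0.720

The time to first failure is exponential with rate Σλ = 0.0625 + 0.0109 + 0.0134 = 0.0868.
P(module 1 first) = λ_1/Σλ = 0.0625/0.0868 ≈ 0.720.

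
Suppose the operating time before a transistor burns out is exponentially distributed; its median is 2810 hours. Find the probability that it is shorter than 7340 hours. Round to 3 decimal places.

For an exponential, median = ln(2)/λ, so λ = ln 2 / 2810 = 0.000246672 per hour.
P(X ≤ 7340) = 1 − e^(−λ·7340) = 1 − e^(−1.8106) ≈ 0.836.

0.836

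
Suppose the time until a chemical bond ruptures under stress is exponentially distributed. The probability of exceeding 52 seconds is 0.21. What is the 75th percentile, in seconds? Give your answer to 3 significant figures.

46.2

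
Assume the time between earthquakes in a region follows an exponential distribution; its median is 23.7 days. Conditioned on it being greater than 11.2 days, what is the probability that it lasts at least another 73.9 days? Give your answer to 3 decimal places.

For an exponential, median = ln(2)/λ, so λ = ln 2 / 23.7 = 0.0292467 per day.
By the memoryless property, P(X > 11.2+73.9 | X > 11.2) = P(X > 73.9).
P(X > 73.9) = e^(−2.1613) ≈ 0.115.

0.115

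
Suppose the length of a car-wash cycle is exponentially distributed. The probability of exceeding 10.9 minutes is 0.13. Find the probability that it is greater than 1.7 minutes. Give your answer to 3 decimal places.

e^(−λ·10.9) = 0.13 ⇒ λ = −ln(0.13)/10.9 = 0.187176.
P(X > 1.7) = e^(−0.187176·1.7) = e^(−0.3182) ≈ 0.727.

0.727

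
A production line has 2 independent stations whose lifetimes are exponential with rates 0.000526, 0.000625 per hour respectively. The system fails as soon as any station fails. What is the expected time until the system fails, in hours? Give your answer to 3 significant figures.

The time to first failure is exponential with rate Σλ = 0.000526 + 0.000625 = 0.001151.
E[min] = 1/Σλ = 1/0.001151 = 868.81 hours.

869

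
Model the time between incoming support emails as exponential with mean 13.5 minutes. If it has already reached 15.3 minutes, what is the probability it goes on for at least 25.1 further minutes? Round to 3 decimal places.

The rate is λ = 1/13.5 = 0.0740741 per minute.
The exponential is memoryless, so the remaining time is again Exp(λ): the condition X > 15.3 is irrelevant.
P(X > 25.1) = e^(−1.8593) ≈ 0.156.

0.156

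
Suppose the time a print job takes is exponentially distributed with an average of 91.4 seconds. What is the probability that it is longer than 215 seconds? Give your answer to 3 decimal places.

The rate is λ = 1/91.4 = 0.0109409 per second.
P(X > 215) = e^(−λ·215) = e^(−2.3523) ≈ 0.095.

0.095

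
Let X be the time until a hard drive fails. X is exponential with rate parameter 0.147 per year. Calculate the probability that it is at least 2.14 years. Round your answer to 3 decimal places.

0.730

P(X > 2.14) = e^(−λ·2.14) = e^(−0.31458) ≈ 0.730.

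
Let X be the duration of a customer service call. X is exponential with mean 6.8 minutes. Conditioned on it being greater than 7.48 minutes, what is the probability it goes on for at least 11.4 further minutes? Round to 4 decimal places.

0.1870

The rate is λ = 1/6.8 = 0.147059 per minute.
By the memoryless property, P(X > 7.48+11.4 | X > 7.48) = P(X > 11.4).
P(X > 11.4) = e^(−1.6765) ≈ 0.1870.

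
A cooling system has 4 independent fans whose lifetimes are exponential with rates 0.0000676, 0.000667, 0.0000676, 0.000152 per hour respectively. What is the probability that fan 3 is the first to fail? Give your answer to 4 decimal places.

0.0708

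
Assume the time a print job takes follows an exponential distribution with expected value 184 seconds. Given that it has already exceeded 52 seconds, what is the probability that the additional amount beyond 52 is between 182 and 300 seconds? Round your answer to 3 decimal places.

The rate is λ = 1/184 = 0.00543478 per second.
Memoryless: the residual past 52 is again Exp(λ).
P(182 < residual < 300) = e^(−λ·182) − e^(−λ·300) = 0.37190 − 0.19584 ≈ 0.176.

0.176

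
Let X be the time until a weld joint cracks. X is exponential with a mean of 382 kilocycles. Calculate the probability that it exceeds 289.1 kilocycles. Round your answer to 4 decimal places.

The rate is λ = 1/382 = 0.0026178 per kilocycle.
P(X > 289.1) = e^(−λ·289.1) = e^(−0.75681) ≈ 0.4692.

0.4692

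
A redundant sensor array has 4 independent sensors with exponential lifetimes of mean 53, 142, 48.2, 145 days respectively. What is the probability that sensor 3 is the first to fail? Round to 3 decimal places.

0.387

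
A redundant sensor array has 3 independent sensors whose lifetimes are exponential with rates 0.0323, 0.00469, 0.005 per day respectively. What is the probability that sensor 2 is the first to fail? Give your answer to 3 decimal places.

0.112

The time to first failure is exponential with rate Σλ = 0.0323 + 0.00469 + 0.005 = 0.04199.
P(sensor 2 first) = λ_2/Σλ = 0.00469/0.04199 ≈ 0.112.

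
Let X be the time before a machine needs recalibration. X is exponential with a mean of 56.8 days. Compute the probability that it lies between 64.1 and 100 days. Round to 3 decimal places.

0.152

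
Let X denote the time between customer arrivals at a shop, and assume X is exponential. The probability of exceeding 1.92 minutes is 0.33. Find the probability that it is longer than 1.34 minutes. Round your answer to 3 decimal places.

e^(−λ·1.92) = 0.33 ⇒ λ = −ln(0.33)/1.92 = 0.577428.
P(X > 1.34) = e^(−0.577428·1.34) = e^(−0.77375) ≈ 0.461.

0.461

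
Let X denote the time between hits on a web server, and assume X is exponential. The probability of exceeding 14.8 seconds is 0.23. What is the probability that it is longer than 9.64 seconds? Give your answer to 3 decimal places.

0.384

e^(−λ·14.8) = 0.23 ⇒ λ = −ln(0.23)/14.8 = 0.0993024.
P(X > 9.64) = e^(−0.0993024·9.64) = e^(−0.95728) ≈ 0.384.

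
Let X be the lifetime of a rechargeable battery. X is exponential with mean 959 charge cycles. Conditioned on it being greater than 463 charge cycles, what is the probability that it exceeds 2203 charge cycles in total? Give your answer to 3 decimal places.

The rate is λ = 1/959 = 0.00104275 per charge cycle.
By the memoryless property, P(X > 463+1740 | X > 463) = P(X > 1740).
P(X > 1740) = e^(−1.8144) ≈ 0.163.

0.163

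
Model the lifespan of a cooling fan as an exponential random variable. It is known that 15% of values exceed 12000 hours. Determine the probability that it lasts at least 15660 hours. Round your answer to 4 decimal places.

e^(−λ·12000) = 0.15 ⇒ λ = −ln(0.15)/12000 = 0.000158093.
P(X > 15660) = e^(−0.000158093·15660) = e^(−2.4757) ≈ 0.0841.

0.0841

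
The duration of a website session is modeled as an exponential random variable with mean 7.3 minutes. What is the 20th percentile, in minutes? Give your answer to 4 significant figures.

The rate is λ = 1/7.3 = 0.136986 per minute.
Set 1 − e^(−λt) = 0.2, so t = −ln(0.8)/λ = 0.22314/0.136986 ≈ 1.62895 minutes.

1.629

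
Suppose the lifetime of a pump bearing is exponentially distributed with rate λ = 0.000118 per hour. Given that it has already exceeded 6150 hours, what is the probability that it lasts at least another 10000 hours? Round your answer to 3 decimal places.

By the memoryless property, P(X > 6150+10000 | X > 6150) = P(X > 10000).
P(X > 10000) = e^(−1.18) ≈ 0.307.

0.307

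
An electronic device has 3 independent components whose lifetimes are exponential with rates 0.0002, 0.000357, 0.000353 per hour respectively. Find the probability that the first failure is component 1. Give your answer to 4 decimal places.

0.2198

The time to first failure is exponential with rate Σλ = 0.0002 + 0.000357 + 0.000353 = 0.00091.
P(component 1 first) = λ_1/Σλ = 0.0002/0.00091 ≈ 0.2198.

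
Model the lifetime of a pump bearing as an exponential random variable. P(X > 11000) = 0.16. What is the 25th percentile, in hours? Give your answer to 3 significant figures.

1730

e^(−λ·11000) = 0.16 ⇒ λ = −ln(0.16)/11000 = 0.000166598.
25th percentile: 1 − e^(−λt) = 0.25, t = −ln(0.75)/λ = 1726.8 hours.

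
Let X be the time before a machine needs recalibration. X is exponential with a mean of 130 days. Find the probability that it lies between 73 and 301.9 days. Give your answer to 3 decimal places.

The rate is λ = 1/130 = 0.00769231 per day.
P(73 < X < 301.9) = e^(−λ·73) − e^(−λ·301.9) = 0.57033 − 0.09805 ≈ 0.472.

0.472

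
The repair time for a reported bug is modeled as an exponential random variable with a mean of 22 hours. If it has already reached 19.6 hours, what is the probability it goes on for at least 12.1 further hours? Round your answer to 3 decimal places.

0.577

The rate is λ = 1/22 = 0.0454545 per hour.
By the memoryless property, P(X > 19.6+12.1 | X > 19.6) = P(X > 12.1).
P(X > 12.1) = e^(−0.55) ≈ 0.577.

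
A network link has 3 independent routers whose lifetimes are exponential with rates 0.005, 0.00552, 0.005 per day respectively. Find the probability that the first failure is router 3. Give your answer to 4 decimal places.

The time to first failure is exponential with rate Σλ = 0.005 + 0.00552 + 0.005 = 0.01552.
P(router 3 first) = λ_3/Σλ = 0.005/0.01552 ≈ 0.3222.

0.3222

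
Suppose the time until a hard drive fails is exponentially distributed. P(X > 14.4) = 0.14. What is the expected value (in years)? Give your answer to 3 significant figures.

7.32

e^(−λ·14.4) = 0.14 ⇒ λ = −ln(0.14)/14.4 = 0.136536.
Mean = 1/λ = 7.3241 years.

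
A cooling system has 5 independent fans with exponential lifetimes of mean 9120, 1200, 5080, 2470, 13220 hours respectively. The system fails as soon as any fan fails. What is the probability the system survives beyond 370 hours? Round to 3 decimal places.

0.549

The first failure time is exponential with rate Σλ_i = 1/9120 + 1/1200 + 1/5080 + 1/2470 + 1/13220 = 0.00162033 per hour.
P(min > 370) = e^(−0.00162033·370) = e^(−0.59952) ≈ 0.549.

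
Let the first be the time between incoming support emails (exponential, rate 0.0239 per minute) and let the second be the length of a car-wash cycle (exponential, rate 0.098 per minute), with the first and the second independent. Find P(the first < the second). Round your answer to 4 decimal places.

λ_1 = 0.0239, λ_2 = 0.098.
For independent exponentials, P(the first < the second) = λ_1/(λ_1+λ_2) = 0.0239/0.1219 ≈ 0.1961.

0.1961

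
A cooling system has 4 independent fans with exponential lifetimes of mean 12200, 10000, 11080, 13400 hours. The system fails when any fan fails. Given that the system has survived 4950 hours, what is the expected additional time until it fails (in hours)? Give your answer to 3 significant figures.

First-failure rate Σλ = 1/12200 + 1/10000 + 1/11080 + 1/13400 = 0.000346847.
By memorylessness the expected residual is 1/Σλ = 2883.12 hours, regardless of the 4950 already elapsed.

2880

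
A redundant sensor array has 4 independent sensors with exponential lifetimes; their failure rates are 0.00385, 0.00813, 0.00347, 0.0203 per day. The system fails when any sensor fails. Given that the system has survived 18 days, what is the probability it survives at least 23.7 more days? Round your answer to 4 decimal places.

Time to first failure ~ Exp(Σλ) with Σλ = 0.03575.
By memorylessness, P(T > 18+23.7 | T > 18) = P(T > 23.7) = e^(−0.03575·23.7) ≈ 0.4286.

0.4286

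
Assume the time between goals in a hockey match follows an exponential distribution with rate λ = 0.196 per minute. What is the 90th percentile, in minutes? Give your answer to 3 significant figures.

11.7

Set 1 − e^(−λt) = 0.9, so t = −ln(0.1)/λ = 2.3026/0.196 ≈ 11.7479 minutes.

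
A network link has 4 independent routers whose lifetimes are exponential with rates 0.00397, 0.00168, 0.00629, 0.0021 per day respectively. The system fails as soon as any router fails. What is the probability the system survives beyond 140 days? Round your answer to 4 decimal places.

0.1401

The time to first failure is exponential with rate Σλ = 0.00397 + 0.00168 + 0.00629 + 0.0021 = 0.01404.
P(min > 140) = e^(−0.01404·140) = e^(−1.9656) ≈ 0.1401.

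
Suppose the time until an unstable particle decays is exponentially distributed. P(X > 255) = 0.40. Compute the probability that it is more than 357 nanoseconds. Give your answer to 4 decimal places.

e^(−λ·255) = 0.40 ⇒ λ = −ln(0.40)/255 = 0.0035933.
P(X > 357) = e^(−0.0035933·357) = e^(−1.2828) ≈ 0.2773.

0.2773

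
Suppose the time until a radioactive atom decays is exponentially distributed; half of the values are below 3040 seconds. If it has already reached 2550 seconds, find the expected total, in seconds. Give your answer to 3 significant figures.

For an exponential, median = ln(2)/λ, so λ = ln 2 / 3040 = 0.000228009 per second.
By memorylessness, E[X | X > 2550] = 2550 + 1/λ = 2550 + 4385.79 = 6935.79 seconds.

6940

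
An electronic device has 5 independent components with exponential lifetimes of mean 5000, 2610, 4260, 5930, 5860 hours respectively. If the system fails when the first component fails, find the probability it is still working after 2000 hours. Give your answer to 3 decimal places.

The first failure time is exponential with rate Σλ_i = 1/5000 + 1/2610 + 1/4260 + 1/5930 + 1/5860 = 0.00115717 per hour.
P(min > 2000) = e^(−0.00115717·2000) = e^(−2.3143) ≈ 0.099.

0.099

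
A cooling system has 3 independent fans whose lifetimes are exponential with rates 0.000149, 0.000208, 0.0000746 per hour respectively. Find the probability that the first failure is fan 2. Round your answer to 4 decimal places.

The time to first failure is exponential with rate Σλ = 0.000149 + 0.000208 + 0.0000746 = 0.0004316.
P(fan 2 first) = λ_2/Σλ = 0.000208/0.0004316 ≈ 0.4819.

0.4819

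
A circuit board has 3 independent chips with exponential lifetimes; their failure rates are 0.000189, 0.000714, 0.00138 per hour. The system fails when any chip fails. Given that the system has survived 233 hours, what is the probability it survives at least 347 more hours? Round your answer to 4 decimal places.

Time to first failure ~ Exp(Σλ) with Σλ = 0.002283.
By memorylessness, P(T > 233+347 | T > 233) = P(T > 347) = e^(−0.002283·347) ≈ 0.4528.

0.4528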